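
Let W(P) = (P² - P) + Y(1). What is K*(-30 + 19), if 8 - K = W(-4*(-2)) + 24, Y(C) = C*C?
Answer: 803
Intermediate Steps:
Y(C) = C²
W(P) = 1 + P² - P (W(P) = (P² - P) + 1² = (P² - P) + 1 = 1 + P² - P)
K = -73 (K = 8 - ((1 + (-4*(-2))² - (-4)*(-2)) + 24) = 8 - ((1 + 8² - 1*8) + 24) = 8 - ((1 + 64 - 8) + 24) = 8 - (57 + 24) = 8 - 1*81 = 8 - 81 = -73)
K*(-30 + 19) = -73*(-30 + 19) = -73*(-11) = 803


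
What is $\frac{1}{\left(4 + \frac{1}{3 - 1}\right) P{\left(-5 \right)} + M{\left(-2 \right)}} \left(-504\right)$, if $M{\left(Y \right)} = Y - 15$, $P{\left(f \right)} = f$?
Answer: $\frac{1008}{79} \approx 12.759$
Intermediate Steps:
$M{\left(Y \right)} = -15 + Y$ ($M{\left(Y \right)} = Y - 15 = -15 + Y$)
$\frac{1}{\left(4 + \frac{1}{3 - 1}\right) P{\left(-5 \right)} + M{\left(-2 \right)}} \left(-504\right) = \frac{1}{\left(4 + \frac{1}{3 - 1}\right) \left(-5\right) - 17} \left(-504\right) = \frac{1}{\left(4 + \frac{1}{2}\right) \left(-5\right) - 17} \left(-504\right) = \frac{1}{\frac{9}{2} \left(-5\right) - 17} \left(-504\right) = \frac{1}{- \frac{45}{2} - 17} \left(-504\right) = \frac{1}{- \frac{79}{2}} \left(-504\right) = \left(- \frac{2}{79}\right) \left(-504\right) = \frac{1008}{79}$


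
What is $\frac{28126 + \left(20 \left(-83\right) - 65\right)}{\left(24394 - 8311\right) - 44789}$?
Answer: $- \frac{26401}{28706} \approx -0.9197$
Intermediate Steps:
$\frac{28126 + \left(20 \left(-83\right) - 65\right)}{\left(24394 - 8311\right) - 44789} = \frac{28126 - 1725}{\left(24394 - 8311\right) - 44789} = \frac{28126 - 1725}{16083 - 44789} = \frac{28126 - 1725}{-28706} = 26401 \left(- \frac{1}{28706}\right) = - \frac{26401}{28706}$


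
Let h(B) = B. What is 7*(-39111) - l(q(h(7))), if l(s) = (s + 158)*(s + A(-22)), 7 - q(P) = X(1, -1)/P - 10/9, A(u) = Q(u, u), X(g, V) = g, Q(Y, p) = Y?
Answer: -1077377809/3969 ≈ -2.7145e+5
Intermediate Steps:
A(u) = u
q(P) = 73/9 - 1/P (q(P) = 7 - (1/P - 10/9) = 7 - (-10/9 + 1/P) = 7 + (10/9 - 1/P) = 73/9 - 1/P)
l(s) = (-22 + s)*(158 + s) (l(s) = (s + 158)*(s - 22) = (158 + s)*(-22 + s) = (-22 + s)*(158 + s))
7*(-39111) - l(q(h(7))) = 7*(-39111) - (-3476 + (73/9 - 1/7)² + 136*(73/9 - 1/7)) = -273777 - (-3476 + (73/9 - 1*⅐)² + 136*(73/9 - 1*⅐)) = -273777 - (-3476 + (73/9 - ⅐)² + 136*(73/9 - ⅐)) = -273777 - (-3476 + (502/63)² + 136*(502/63)) = -273777 - (-3476 + 252004/3969 + 68272/63) = -273777 - 1*(-9243104/3969) = -273777 + 9243104/3969 = -1077377809/3969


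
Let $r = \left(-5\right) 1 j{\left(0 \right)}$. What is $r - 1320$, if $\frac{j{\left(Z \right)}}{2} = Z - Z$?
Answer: $-1320$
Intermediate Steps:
$j{\left(Z \right)} = 0$ ($j{\left(Z \right)} = 2 \left(Z - Z\right) = 2 \cdot 0 = 0$)
$r = 0$ ($r = \left(-5\right) 1 \cdot 0 = \left(-5\right) 0 = 0$)
$r - 1320 = 0 - 1320 = -1320$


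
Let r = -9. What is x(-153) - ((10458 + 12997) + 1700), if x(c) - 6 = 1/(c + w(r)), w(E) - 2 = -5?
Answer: -3923245/156 ≈ -25149.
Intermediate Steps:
w(E) = -3 (w(E) = 2 - 5 = -3)
x(c) = 6 + 1/(-3 + c) (x(c) = 6 + 1/(c - 3) = 6 + 1/(-3 + c))
x(-153) - ((10458 + 12997) + 1700) = (-17 + 6*(-153))/(-3 - 153) - ((10458 + 12997) + 1700) = (-17 - 918)/(-156) - (23455 + 1700) = -1/156*(-935) - 1*25155 = 935/156 - 25155 = -3923245/156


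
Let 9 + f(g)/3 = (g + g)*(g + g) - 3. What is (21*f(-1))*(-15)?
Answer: 7560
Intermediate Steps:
f(g) = -36 + 12*g**2 (f(g) = -27 + 3*((g + g)*(g + g) - 3) = -27 + 3*((2*g)*(2*g) - 3) = -27 + 3*(4*g**2 - 3) = -27 + 3*(-3 + 4*g**2) = -27 + (-9 + 12*g**2) = -36 + 12*g**2)
(21*f(-1))*(-15) = (21*(-36 + 12*(-1)**2))*(-15) = (21*(-36 + 12*1))*(-15) = (21*(-36 + 12))*(-15) = (21*(-24))*(-15) = -504*(-15) = 7560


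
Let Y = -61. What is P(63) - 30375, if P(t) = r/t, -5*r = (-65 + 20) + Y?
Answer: -9568019/315 ≈ -30375.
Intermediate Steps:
r = 106/5 (r = -((-65 + 20) - 61)/5 = -(-45 - 61)/5 = -1/5*(-106) = 106/5 ≈ 21.200)
P(t) = 106/(5*t)
P(63) - 30375 = (106/5)/63 - 30375 = (106/5)*(1/63) - 30375 = 106/315 - 30375 = -9568019/315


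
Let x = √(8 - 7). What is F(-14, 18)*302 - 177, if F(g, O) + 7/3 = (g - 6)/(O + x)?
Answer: -68375/57 ≈ -1199.6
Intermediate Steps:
x = 1 (x = √1 = 1)
F(g, O) = -7/3 + (-6 + g)/(1 + O) (F(g, O) = -7/3 + (g - 6)/(O + 1) = -7/3 + (-6 + g)/(1 + O))
F(-14, 18)*302 - 177 = ((-25 - 7*18 + 3*(-14))/(3*(1 + 18)))*302 - 177 = ((⅓)*(-25 - 126 - 42)/19)*302 - 177 = ((⅓)*(1/19)*(-193))*302 - 177 = -193/57*302 - 177 = -58286/57 - 177 = -68375/57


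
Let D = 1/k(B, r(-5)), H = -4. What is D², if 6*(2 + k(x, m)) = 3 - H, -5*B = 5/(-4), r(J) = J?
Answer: 36/25 ≈ 1.4400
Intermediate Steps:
B = ¼ (B = -1/(-4) = -(-1)/4 = -⅕*(-5/4) = ¼ ≈ 0.25000)
k(x, m) = -⅚ (k(x, m) = -2 + (3 - 1*(-4))/6 = -2 + (3 + 4)/6 = -2 + (⅙)*7 = -2 + 7/6 = -⅚)
D = -6/5 (D = 1/(-⅚) = -6/5 ≈ -1.2000)
D² = (-6/5)² = 36/25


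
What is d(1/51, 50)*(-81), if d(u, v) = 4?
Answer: -324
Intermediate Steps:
d(1/51, 50)*(-81) = 4*(-81) = -324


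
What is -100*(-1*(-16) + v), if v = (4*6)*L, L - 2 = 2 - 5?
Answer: 800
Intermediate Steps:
L = -1 (L = 2 + (2 - 5) = 2 - 3 = -1)
v = -24 (v = (4*6)*(-1) = 24*(-1) = -24)
-100*(-1*(-16) + v) = -100*(-1*(-16) - 24) = -100*(16 - 24) = -100*(-8) = 800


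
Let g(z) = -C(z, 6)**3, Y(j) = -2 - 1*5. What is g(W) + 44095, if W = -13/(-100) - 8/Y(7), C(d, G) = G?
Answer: 43879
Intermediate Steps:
Y(j) = -7 (Y(j) = -2 - 5 = -7)
W = 891/700 (W = -13/(-100) - 8/(-7) = -13*(-1/100) - 8*(-1/7) = 13/100 + 8/7 = 891/700 ≈ 1.2729)
g(z) = -216 (g(z) = -1*6**3 = -1*216 = -216)
g(W) + 44095 = -216 + 44095 = 43879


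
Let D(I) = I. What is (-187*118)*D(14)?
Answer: -308924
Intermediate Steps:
(-187*118)*D(14) = -187*118*14 = -22066*14 = -308924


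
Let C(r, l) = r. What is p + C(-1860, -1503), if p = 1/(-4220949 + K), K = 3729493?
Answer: -914108161/491456 ≈ -1860.0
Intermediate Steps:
p = -1/491456 (p = 1/(-4220949 + 3729493) = 1/(-491456) = -1/491456 ≈ -2.0348e-6)
p + C(-1860, -1503) = -1/491456 - 1860 = -914108161/491456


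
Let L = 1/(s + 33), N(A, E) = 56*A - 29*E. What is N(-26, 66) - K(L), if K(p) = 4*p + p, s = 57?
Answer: -60661/18 ≈ -3370.1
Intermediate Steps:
N(A, E) = -29*E + 56*A
L = 1/90 (L = 1/(57 + 33) = 1/90 ≈ 0.011111)
K(p) = 5*p
N(-26, 66) - K(L) = (-29*66 + 56*(-26)) - 5/90 = (-1914 - 1456) - 1*1/18 = -3370 - 1/18 = -60661/18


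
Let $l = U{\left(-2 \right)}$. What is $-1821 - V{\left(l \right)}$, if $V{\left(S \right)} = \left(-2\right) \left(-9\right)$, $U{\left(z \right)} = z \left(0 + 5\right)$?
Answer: $-1839$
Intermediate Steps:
$U{\left(z \right)} = 5 z$ ($U{\left(z \right)} = z 5 = 5 z$)
$l = -10$ ($l = 5 \left(-2\right) = -10$)
$V{\left(S \right)} = 18$
$-1821 - V{\left(l \right)} = -1821 - 18 = -1839$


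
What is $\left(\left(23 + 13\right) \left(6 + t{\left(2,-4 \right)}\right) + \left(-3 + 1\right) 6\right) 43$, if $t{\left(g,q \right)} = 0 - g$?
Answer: $5676$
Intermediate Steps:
$t{\left(g,q \right)} = - g$
$\left(\left(23 + 13\right) \left(6 + t{\left(2,-4 \right)}\right) + \left(-3 + 1\right) 6\right) 43 = \left(\left(23 + 13\right) \left(6 - 2\right) + \left(-3 + 1\right) 6\right) 43 = \left(36 \left(6 - 2\right) - 12\right) 43 = \left(36 \cdot 4 - 12\right) 43 = \left(144 - 12\right) 43 = 132 \cdot 43 = 5676$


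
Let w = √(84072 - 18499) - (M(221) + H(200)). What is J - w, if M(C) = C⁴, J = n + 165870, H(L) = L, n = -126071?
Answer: 2385483280 - √65573 ≈ 2.3855e+9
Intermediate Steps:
J = 39799 (J = -126071 + 165870 = 39799)
w = -2385443481 + √65573 (w = √(84072 - 18499) - (221⁴ + 200) = √65573 - (2385443281 + 200) = √65573 - 1*2385443481 = √65573 - 2385443481 = -2385443481 + √65573 ≈ -2.3854e+9)
J - w = 39799 - (-2385443481 + √65573) = 39799 + (2385443481 - √65573) = 2385483280 - √65573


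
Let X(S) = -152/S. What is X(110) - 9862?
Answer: -542486/55 ≈ -9863.4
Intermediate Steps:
X(110) - 9862 = -152/110 - 9862 = -152*1/110 - 9862 = -76/55 - 9862 = -542486/55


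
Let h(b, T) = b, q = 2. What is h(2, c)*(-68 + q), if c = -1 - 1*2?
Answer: -132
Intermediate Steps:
c = -3 (c = -1 - 2 = -3)
h(2, c)*(-68 + q) = 2*(-68 + 2) = 2*(-66) = -132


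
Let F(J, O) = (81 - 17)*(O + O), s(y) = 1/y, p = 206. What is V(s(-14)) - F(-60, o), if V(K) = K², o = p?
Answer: -5168127/196 ≈ -26368.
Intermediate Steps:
o = 206
s(y) = 1/y
F(J, O) = 128*O (F(J, O) = 64*(2*O) = 128*O)
V(s(-14)) - F(-60, o) = (1/(-14))² - 128*206 = (-1/14)² - 1*26368 = 1/196 - 26368 = -5168127/196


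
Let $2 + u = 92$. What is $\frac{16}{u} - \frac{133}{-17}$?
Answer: $\frac{6121}{765} \approx 8.0013$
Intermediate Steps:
$u = 90$ ($u = -2 + 92 = 90$)
$\frac{16}{u} - \frac{133}{-17} = \frac{16}{90} - \frac{133}{-17} = 16 \cdot \frac{1}{90} - - \frac{133}{17} = \frac{8}{45} + \frac{133}{17} = \frac{6121}{765}$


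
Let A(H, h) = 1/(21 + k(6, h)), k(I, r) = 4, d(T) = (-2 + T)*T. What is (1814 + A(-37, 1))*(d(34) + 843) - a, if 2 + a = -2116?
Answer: 87625731/25 ≈ 3.5050e+6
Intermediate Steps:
d(T) = T*(-2 + T)
a = -2118 (a = -2 - 2116 = -2118)
A(H, h) = 1/25 (A(H, h) = 1/(21 + 4) = 1/25)
(1814 + A(-37, 1))*(d(34) + 843) - a = (1814 + 1/25)*(34*(-2 + 34) + 843) - 1*(-2118) = 45351*(34*32 + 843)/25 + 2118 = 45351*(1088 + 843)/25 + 2118 = (45351/25)*1931 + 2118 = 87572781/25 + 2118 = 87625731/25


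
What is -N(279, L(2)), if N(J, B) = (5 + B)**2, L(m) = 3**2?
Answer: -196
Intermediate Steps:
L(m) = 9
-N(279, L(2)) = -(5 + 9)**2 = -1*14**2 = -1*196 = -196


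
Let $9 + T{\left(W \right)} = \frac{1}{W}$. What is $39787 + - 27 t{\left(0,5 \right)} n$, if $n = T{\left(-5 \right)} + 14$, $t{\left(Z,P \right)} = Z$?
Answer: $39787$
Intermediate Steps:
$T{\left(W \right)} = -9 + \frac{1}{W}$
$n = \frac{24}{5}$ ($n = \left(-9 + \frac{1}{-5}\right) + 14 = \left(-9 - \frac{1}{5}\right) + 14 = - \frac{46}{5} + 14 = \frac{24}{5} \approx 4.8$)
$39787 + - 27 t{\left(0,5 \right)} n = 39787 + \left(-27\right) 0 \cdot \frac{24}{5} = 39787 + 0 \cdot \frac{24}{5} = 39787 + 0 = 39787$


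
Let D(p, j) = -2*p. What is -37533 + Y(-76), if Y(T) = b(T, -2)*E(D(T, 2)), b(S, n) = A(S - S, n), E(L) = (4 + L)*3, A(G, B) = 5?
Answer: -35193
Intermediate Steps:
E(L) = 12 + 3*L
b(S, n) = 5
Y(T) = 60 - 30*T (Y(T) = 5*(12 + 3*(-2*T)) = 5*(12 - 6*T) = 60 - 30*T)
-37533 + Y(-76) = -37533 + (60 - 30*(-76)) = -37533 + (60 + 2280) = -37533 + 2340 = -35193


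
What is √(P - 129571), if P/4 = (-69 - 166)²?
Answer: √91329 ≈ 302.21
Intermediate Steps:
P = 220900 (P = 4*(-69 - 166)² = 4*(-235)² = 4*55225 = 220900)
√(P - 129571) = √(220900 - 129571) = √91329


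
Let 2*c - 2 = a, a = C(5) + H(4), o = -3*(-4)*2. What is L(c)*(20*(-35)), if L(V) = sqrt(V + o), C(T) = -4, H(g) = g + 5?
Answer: -350*sqrt(110) ≈ -3670.8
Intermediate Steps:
H(g) = 5 + g
o = 24 (o = 12*2 = 24)
a = 5 (a = -4 + (5 + 4) = -4 + 9 = 5)
c = 7/2 (c = 1 + (1/2)*5 = 1 + 5/2 = 7/2 ≈ 3.5000)
L(V) = sqrt(24 + V) (L(V) = sqrt(V + 24) = sqrt(24 + V))
L(c)*(20*(-35)) = sqrt(24 + 7/2)*(20*(-35)) = sqrt(55/2)*(-700) = (sqrt(110)/2)*(-700) = -350*sqrt(110)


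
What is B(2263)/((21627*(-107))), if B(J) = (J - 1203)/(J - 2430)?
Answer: 1060/386452863 ≈ 2.7429e-6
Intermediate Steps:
B(J) = (-1203 + J)/(-2430 + J)
B(2263)/((21627*(-107))) = ((-1203 + 2263)/(-2430 + 2263))/((21627*(-107))) = (1060/(-167))/(-2314089) = -1/167*1060*(-1/2314089) = -1060/167*(-1/2314089) = 1060/386452863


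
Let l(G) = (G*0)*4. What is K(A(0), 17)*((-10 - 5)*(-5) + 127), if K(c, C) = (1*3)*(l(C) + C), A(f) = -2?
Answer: 10302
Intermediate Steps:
l(G) = 0 (l(G) = 0*4 = 0)
K(c, C) = 3*C (K(c, C) = (1*3)*(0 + C) = 3*C)
K(A(0), 17)*((-10 - 5)*(-5) + 127) = (3*17)*((-10 - 5)*(-5) + 127) = 51*(-15*(-5) + 127) = 51*(75 + 127) = 51*202 = 10302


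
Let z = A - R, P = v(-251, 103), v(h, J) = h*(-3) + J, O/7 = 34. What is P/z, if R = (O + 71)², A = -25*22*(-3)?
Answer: -856/93831 ≈ -0.0091228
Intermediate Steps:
O = 238 (O = 7*34 = 238)
A = 1650 (A = -550*(-3) = 1650)
R = 95481 (R = (238 + 71)² = 309² = 95481)
v(h, J) = J - 3*h (v(h, J) = -3*h + J = J - 3*h)
P = 856 (P = 103 - 3*(-251) = 103 + 753 = 856)
z = -93831 (z = 1650 - 1*95481 = 1650 - 95481 = -93831)
P/z = 856/(-93831) = 856*(-1/93831) = -856/93831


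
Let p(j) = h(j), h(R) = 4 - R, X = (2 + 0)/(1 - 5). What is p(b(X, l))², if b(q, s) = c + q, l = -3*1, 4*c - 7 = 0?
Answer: 121/16 ≈ 7.5625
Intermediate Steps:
c = 7/4 (c = 7/4 + (¼)*0 = 7/4 + 0 = 7/4 ≈ 1.7500)
l = -3
X = -½ (X = 2/(-4) = 2*(-¼) = -½ ≈ -0.50000)
b(q, s) = 7/4 + q
p(j) = 4 - j
p(b(X, l))² = (4 - (7/4 - ½))² = (4 - 1*5/4)² = (4 - 5/4)² = (11/4)² = 121/16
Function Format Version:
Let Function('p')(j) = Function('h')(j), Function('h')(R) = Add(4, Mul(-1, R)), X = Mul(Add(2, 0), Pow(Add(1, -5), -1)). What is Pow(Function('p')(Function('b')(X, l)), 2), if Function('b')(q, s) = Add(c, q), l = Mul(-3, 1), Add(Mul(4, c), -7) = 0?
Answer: Rational(121, 16) ≈ 7.5625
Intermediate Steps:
c = Rational(7, 4) (c = Add(Rational(7, 4), Mul(Rational(1, 4), 0)) = Add(Rational(7, 4), 0) = Rational(7, 4) ≈ 1.7500)
l = -3
X = Rational(-1, 2) (X = Mul(2, Pow(-4, -1)) = Mul(2, Rational(-1, 4)) = Rational(-1, 2) ≈ -0.50000)
Function('b')(q, s) = Add(Rational(7, 4), q)
Function('p')(j) = Add(4, Mul(-1, j))
Pow(Function('p')(Function('b')(X, l)), 2) = Pow(Add(4, Mul(-1, Add(Rational(7, 4), Rational(-1, 2)))), 2) = Pow(Add(4, Mul(-1, Rational(5, 4))), 2) = Pow(Add(4, Rational(-5, 4)), 2) = Pow(Rational(11, 4), 2) = Rational(121, 16)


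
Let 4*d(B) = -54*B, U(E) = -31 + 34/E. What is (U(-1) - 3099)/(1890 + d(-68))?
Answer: -791/702 ≈ -1.1268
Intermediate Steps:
d(B) = -27*B/2 (d(B) = (-54*B)/4 = -27*B/2)
(U(-1) - 3099)/(1890 + d(-68)) = ((-31 + 34/(-1)) - 3099)/(1890 - 27/2*(-68)) = ((-31 + 34*(-1)) - 3099)/(1890 + 918) = ((-31 - 34) - 3099)/2808 = (-65 - 3099)*(1/2808) = -3164*1/2808 = -791/702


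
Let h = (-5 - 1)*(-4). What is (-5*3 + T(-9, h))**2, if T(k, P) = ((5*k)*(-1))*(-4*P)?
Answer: 18792225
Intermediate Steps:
h = 24 (h = -6*(-4) = 24)
T(k, P) = 20*P*k (T(k, P) = (-5*k)*(-4*P) = 20*P*k)
(-5*3 + T(-9, h))**2 = (-5*3 + 20*24*(-9))**2 = (-15 - 4320)**2 = (-4335)**2 = 18792225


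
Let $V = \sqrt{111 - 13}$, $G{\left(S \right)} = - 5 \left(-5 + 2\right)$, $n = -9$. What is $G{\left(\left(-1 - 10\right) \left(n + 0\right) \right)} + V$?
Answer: $15 + 7 \sqrt{2} \approx 24.9$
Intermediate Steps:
$G{\left(S \right)} = 15$ ($G{\left(S \right)} = \left(-5\right) \left(-3\right) = 15$)
$V = 7 \sqrt{2}$ ($V = \sqrt{98} = 7 \sqrt{2} \approx 9.8995$)
$G{\left(\left(-1 - 10\right) \left(n + 0\right) \right)} + V = 15 + 7 \sqrt{2}$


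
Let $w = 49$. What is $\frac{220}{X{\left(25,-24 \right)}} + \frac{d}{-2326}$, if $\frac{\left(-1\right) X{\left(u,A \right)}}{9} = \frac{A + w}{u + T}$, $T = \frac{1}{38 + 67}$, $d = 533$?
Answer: $- \frac{271273769}{10990350} \approx -24.683$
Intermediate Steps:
$T = \frac{1}{105} \approx 0.0095238$
$X{\left(u,A \right)} = - \frac{9 \left(49 + A\right)}{\frac{1}{105} + u}$ ($X{\left(u,A \right)} = - 9 \frac{A + 49}{u + \frac{1}{105}} = - 9 \frac{49 + A}{\frac{1}{105} + u} = - \frac{9 \left(49 + A\right)}{\frac{1}{105} + u}$)
$\frac{220}{X{\left(25,-24 \right)}} + \frac{d}{-2326} = \frac{220}{945 \frac{1}{1 + 105 \cdot 25} \left(-49 - -24\right)} + \frac{533}{-2326} = \frac{220}{945 \frac{1}{1 + 2625} \left(-49 + 24\right)} + 533 \left(- \frac{1}{2326}\right) = \frac{220}{945 \cdot \frac{1}{2626} \left(-25\right)} - \frac{533}{2326} = \frac{220}{- \frac{23625}{2626}} - \frac{533}{2326} = 220 \left(- \frac{2626}{23625}\right) - \frac{533}{2326} = - \frac{115544}{4725} - \frac{533}{2326} = - \frac{271273769}{10990350}$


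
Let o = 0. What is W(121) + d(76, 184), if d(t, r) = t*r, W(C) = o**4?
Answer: 13984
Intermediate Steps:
W(C) = 0 (W(C) = 0**4 = 0)
d(t, r) = r*t
W(121) + d(76, 184) = 0 + 184*76 = 0 + 13984 = 13984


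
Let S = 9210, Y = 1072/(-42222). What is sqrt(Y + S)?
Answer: sqrt(4104649180914)/21111 ≈ 95.969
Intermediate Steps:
Y = -536/21111 (Y = 1072*(-1/42222) = -536/21111 ≈ -0.025390)
sqrt(Y + S) = sqrt(-536/21111 + 9210) = sqrt(194431774/21111) = sqrt(4104649180914)/21111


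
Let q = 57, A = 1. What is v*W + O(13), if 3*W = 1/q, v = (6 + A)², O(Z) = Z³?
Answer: 375736/171 ≈ 2197.3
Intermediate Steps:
v = 49 (v = (6 + 1)² = 7² = 49)
W = 1/171 (W = (⅓)/57 = (⅓)*(1/57) = 1/171 ≈ 0.0058480)
v*W + O(13) = 49*(1/171) + 13³ = 49/171 + 2197 = 375736/171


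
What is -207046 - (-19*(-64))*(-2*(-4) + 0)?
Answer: -216774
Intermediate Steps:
-207046 - (-19*(-64))*(-2*(-4) + 0) = -207046 - 1216*(8 + 0) = -207046 - 1216*8 = -207046 - 1*9728 = -207046 - 9728 = -216774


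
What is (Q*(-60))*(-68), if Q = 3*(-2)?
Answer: -24480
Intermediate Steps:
Q = -6
(Q*(-60))*(-68) = -6*(-60)*(-68) = 360*(-68) = -24480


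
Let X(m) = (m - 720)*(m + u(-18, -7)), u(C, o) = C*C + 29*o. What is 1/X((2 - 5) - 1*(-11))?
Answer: -1/91848 ≈ -1.0888e-5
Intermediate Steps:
u(C, o) = C**2 + 29*o
X(m) = (-720 + m)*(121 + m) (X(m) = (m - 720)*(m + ((-18)**2 + 29*(-7))) = (-720 + m)*(m + (324 - 203)) = (-720 + m)*(m + 121) = (-720 + m)*(121 + m))
1/X((2 - 5) - 1*(-11)) = 1/(-87120 + ((2 - 5) - 1*(-11))**2 - 599*((2 - 5) - 1*(-11))) = 1/(-87120 + (-3 + 11)**2 - 599*(-3 + 11)) = 1/(-87120 + 8**2 - 599*8) = 1/(-87120 + 64 - 4792) = 1/(-91848) = -1/91848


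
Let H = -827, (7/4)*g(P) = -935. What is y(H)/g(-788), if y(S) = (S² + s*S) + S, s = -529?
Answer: -1568819/748 ≈ -2097.4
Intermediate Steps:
g(P) = -3740/7 (g(P) = (4/7)*(-935) = -3740/7)
y(S) = S² - 528*S (y(S) = (S² - 529*S) + S = S² - 528*S)
y(H)/g(-788) = (-827*(-528 - 827))/(-3740/7) = -827*(-1355)*(-7/3740) = 1120585*(-7/3740) = -1568819/748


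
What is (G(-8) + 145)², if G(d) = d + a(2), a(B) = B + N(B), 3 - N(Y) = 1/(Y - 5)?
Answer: 182329/9 ≈ 20259.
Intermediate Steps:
N(Y) = 3 - 1/(-5 + Y) (N(Y) = 3 - 1/(Y - 5) = 3 - 1/(-5 + Y))
a(B) = B + (-16 + 3*B)/(-5 + B)
G(d) = 16/3 + d (G(d) = d + (-16 + 2² - 2*2)/(-5 + 2) = d + (-16 + 4 - 4)/(-3) = d - ⅓*(-16) = d + 16/3 = 16/3 + d)
(G(-8) + 145)² = ((16/3 - 8) + 145)² = (-8/3 + 145)² = (427/3)² = 182329/9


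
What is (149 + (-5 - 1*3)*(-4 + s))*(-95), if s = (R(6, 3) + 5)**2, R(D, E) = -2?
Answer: -10355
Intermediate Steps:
s = 9 (s = (-2 + 5)**2 = 3**2 = 9)
(149 + (-5 - 1*3)*(-4 + s))*(-95) = (149 + (-5 - 1*3)*(-4 + 9))*(-95) = (149 + (-5 - 3)*5)*(-95) = (149 - 8*5)*(-95) = (149 - 40)*(-95) = 109*(-95) = -10355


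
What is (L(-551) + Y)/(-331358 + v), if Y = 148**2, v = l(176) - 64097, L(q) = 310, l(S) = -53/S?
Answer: -3909664/69600133 ≈ -0.056173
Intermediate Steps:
v = -11281125/176 (v = -53/176 - 64097 = -11281125/176 ≈ -64097.)
Y = 21904
(L(-551) + Y)/(-331358 + v) = (310 + 21904)/(-331358 - 11281125/176) = 22214/(-69600133/176) = 22214*(-176/69600133) = -3909664/69600133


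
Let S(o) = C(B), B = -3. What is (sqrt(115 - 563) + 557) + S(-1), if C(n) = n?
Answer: 554 + 8*I*sqrt(7) ≈ 554.0 + 21.166*I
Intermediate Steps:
S(o) = -3
(sqrt(115 - 563) + 557) + S(-1) = (sqrt(115 - 563) + 557) - 3 = (sqrt(-448) + 557) - 3 = (8*I*sqrt(7) + 557) - 3 = (557 + 8*I*sqrt(7)) - 3 = 554 + 8*I*sqrt(7)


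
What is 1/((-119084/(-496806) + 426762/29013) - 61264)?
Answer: -2402305413/147138926670988 ≈ -1.6327e-5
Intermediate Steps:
1/((-119084/(-496806) + 426762/29013) - 61264) = 1/((-119084*(-1/496806) + 426762*(1/29013)) - 61264) = 1/((59542/248403 + 142254/9671) - 61264) = 1/(35912151044/2402305413 - 61264) = 1/(-147138926670988/2402305413) = -2402305413/147138926670988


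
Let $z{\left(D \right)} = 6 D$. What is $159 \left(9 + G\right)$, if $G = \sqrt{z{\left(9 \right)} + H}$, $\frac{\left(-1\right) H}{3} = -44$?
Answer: $1431 + 159 \sqrt{186} \approx 3599.5$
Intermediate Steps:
$H = 132$ ($H = \left(-3\right) \left(-44\right) = 132$)
$G = \sqrt{186}$ ($G = \sqrt{6 \cdot 9 + 132} = \sqrt{54 + 132} = \sqrt{186} \approx 13.638$)
$159 \left(9 + G\right) = 159 \left(9 + \sqrt{186}\right) = 1431 + 159 \sqrt{186}$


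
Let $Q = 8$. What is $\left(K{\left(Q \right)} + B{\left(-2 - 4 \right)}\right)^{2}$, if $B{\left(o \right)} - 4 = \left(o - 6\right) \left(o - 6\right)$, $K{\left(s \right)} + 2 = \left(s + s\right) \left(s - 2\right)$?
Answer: $58564$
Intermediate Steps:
$K{\left(s \right)} = -2 + 2 s \left(-2 + s\right)$ ($K{\left(s \right)} = -2 + \left(s + s\right) \left(s - 2\right) = -2 + 2 s \left(-2 + s\right)$)
$B{\left(o \right)} = 4 + \left(-6 + o\right)^{2}$ ($B{\left(o \right)} = 4 + \left(o - 6\right) \left(o - 6\right) = 4 + \left(-6 + o\right) \left(-6 + o\right) = 4 + \left(-6 + o\right)^{2}$)
$\left(K{\left(Q \right)} + B{\left(-2 - 4 \right)}\right)^{2} = \left(\left(-2 - 32 + 2 \cdot 8^{2}\right) + \left(4 + \left(-6 - 6\right)^{2}\right)\right)^{2} = \left(\left(-2 - 32 + 2 \cdot 64\right) + \left(4 + \left(-6 - 6\right)^{2}\right)\right)^{2} = \left(\left(-2 - 32 + 128\right) + \left(4 + \left(-12\right)^{2}\right)\right)^{2} = \left(94 + \left(4 + 144\right)\right)^{2} = \left(94 + 148\right)^{2} = 242^{2} = 58564$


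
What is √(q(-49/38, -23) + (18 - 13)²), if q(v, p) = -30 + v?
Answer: I*√9082/38 ≈ 2.5079*I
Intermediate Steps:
√(q(-49/38, -23) + (18 - 13)²) = √((-30 - 49/38) + (18 - 13)²) = √((-30 - 49*1/38) + 5²) = √((-30 - 49/38) + 25) = √(-1189/38 + 25) = √(-239/38) = I*√9082/38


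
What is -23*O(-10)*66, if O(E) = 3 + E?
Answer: 10626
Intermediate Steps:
-23*O(-10)*66 = -23*(3 - 10)*66 = -23*(-7)*66 = 161*66 = 10626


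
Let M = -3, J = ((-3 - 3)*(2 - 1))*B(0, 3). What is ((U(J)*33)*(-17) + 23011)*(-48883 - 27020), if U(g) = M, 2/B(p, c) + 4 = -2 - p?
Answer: -1874348682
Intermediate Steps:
B(p, c) = 2/(-6 - p) (B(p, c) = 2/(-4 + (-2 - p)) = 2/(-6 - p))
J = 2 (J = ((-3 - 3)*(2 - 1))*(-2/(6 + 0)) = (-6*1)*(-2/6) = -(-12)/6 = -6*(-⅓) = 2)
U(g) = -3
((U(J)*33)*(-17) + 23011)*(-48883 - 27020) = (-3*33*(-17) + 23011)*(-48883 - 27020) = (-99*(-17) + 23011)*(-75903) = (1683 + 23011)*(-75903) = 24694*(-75903) = -1874348682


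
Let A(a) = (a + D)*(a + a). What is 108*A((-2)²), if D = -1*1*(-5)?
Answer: 7776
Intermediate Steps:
D = 5 (D = -1*(-5) = 5)
A(a) = 2*a*(5 + a) (A(a) = (a + 5)*(a + a) = (5 + a)*(2*a) = 2*a*(5 + a))
108*A((-2)²) = 108*(2*(-2)²*(5 + (-2)²)) = 108*(2*4*(5 + 4)) = 108*(2*4*9) = 108*72 = 7776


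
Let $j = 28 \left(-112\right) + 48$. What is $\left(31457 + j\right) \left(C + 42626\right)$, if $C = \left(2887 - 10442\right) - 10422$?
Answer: $699267481$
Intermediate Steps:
$C = -17977$ ($C = -7555 - 10422 = -17977$)
$j = -3088$ ($j = -3136 + 48 = -3088$)
$\left(31457 + j\right) \left(C + 42626\right) = \left(31457 - 3088\right) \left(-17977 + 42626\right) = 28369 \cdot 24649 = 699267481$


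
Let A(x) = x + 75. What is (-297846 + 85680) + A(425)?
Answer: -211666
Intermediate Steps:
A(x) = 75 + x
(-297846 + 85680) + A(425) = (-297846 + 85680) + (75 + 425) = -212166 + 500 = -211666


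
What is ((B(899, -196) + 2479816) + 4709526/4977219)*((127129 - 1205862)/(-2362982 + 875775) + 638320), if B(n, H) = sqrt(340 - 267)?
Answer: 3905669457924300182718930/2467384979111 + 949315050973*sqrt(73)/1487207 ≈ 1.5829e+12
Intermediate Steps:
B(n, H) = sqrt(73)
((B(899, -196) + 2479816) + 4709526/4977219)*((127129 - 1205862)/(-2362982 + 875775) + 638320) = ((sqrt(73) + 2479816) + 4709526/4977219)*((127129 - 1205862)/(-2362982 + 875775) + 638320) = ((2479816 + sqrt(73)) + 4709526*(1/4977219))*(-1078733/(-1487207) + 638320) = ((2479816 + sqrt(73)) + 1569842/1659073)*(-1078733*(-1/1487207) + 638320) = (4114197340410/1659073 + sqrt(73))*(1078733/1487207 + 638320) = (4114197340410/1659073 + sqrt(73))*(949315050973/1487207) = 3905669457924300182718930/2467384979111 + 949315050973*sqrt(73)/1487207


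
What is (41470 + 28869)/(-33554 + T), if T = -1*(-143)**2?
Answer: -70339/54003 ≈ -1.3025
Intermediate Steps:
T = -20449 (T = -1*20449 = -20449)
(41470 + 28869)/(-33554 + T) = (41470 + 28869)/(-33554 - 20449) = 70339/(-54003) = 70339*(-1/54003) = -70339/54003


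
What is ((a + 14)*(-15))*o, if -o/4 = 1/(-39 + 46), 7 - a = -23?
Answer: 2640/7 ≈ 377.14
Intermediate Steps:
a = 30 (a = 7 - 1*(-23) = 7 + 23 = 30)
o = -4/7 (o = -4/(-39 + 46) = -4/7 ≈ -0.57143)
((a + 14)*(-15))*o = ((30 + 14)*(-15))*(-4/7) = (44*(-15))*(-4/7) = -660*(-4/7) = 2640/7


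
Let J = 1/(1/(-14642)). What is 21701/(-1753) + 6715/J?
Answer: -329517437/25667426 ≈ -12.838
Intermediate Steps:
J = -14642 (J = 1/(-1/14642) = -14642)
21701/(-1753) + 6715/J = 21701/(-1753) + 6715/(-14642) = 21701*(-1/1753) + 6715*(-1/14642) = -21701/1753 - 6715/14642 = -329517437/25667426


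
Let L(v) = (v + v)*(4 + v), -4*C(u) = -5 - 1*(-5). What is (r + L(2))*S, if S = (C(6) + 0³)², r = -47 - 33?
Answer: 0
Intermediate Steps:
r = -80
C(u) = 0 (C(u) = -(-5 - 1*(-5))/4 = -(-5 + 5)/4 = -¼*0 = 0)
L(v) = 2*v*(4 + v) (L(v) = (2*v)*(4 + v) = 2*v*(4 + v))
S = 0 (S = (0 + 0³)² = (0 + 0)² = 0² = 0)
(r + L(2))*S = (-80 + 2*2*(4 + 2))*0 = (-80 + 2*2*6)*0 = (-80 + 24)*0 = -56*0 = 0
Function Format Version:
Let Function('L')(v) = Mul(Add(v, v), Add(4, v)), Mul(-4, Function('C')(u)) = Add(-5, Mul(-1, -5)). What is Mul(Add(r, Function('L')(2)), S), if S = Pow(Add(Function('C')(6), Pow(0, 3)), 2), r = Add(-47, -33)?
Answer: 0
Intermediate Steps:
r = -80
Function('C')(u) = 0 (Function('C')(u) = Mul(Rational(-1, 4), Add(-5, Mul(-1, -5))) = Mul(Rational(-1, 4), Add(-5, 5)) = Mul(Rational(-1, 4), 0) = 0)
Function('L')(v) = Mul(2, v, Add(4, v)) (Function('L')(v) = Mul(Mul(2, v), Add(4, v)) = Mul(2, v, Add(4, v)))
S = 0 (S = Pow(Add(0, Pow(0, 3)), 2) = Pow(Add(0, 0), 2) = Pow(0, 2) = 0)
Mul(Add(r, Function('L')(2)), S) = Mul(Add(-80, Mul(2, 2, Add(4, 2))), 0) = Mul(Add(-80, Mul(2, 2, 6)), 0) = Mul(Add(-80, 24), 0) = Mul(-56, 0) = 0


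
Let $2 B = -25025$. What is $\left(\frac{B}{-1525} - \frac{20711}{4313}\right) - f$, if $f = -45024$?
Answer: $\frac{23692789035}{526186} \approx 45027.0$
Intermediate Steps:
$B = - \frac{25025}{2}$ ($B = \frac{1}{2} \left(-25025\right) = - \frac{25025}{2} \approx -12513.0$)
$\left(\frac{B}{-1525} - \frac{20711}{4313}\right) - f = \left(- \frac{25025}{2 \left(-1525\right)} - \frac{20711}{4313}\right) - -45024 = \left(\left(- \frac{25025}{2}\right) \left(- \frac{1}{1525}\right) - \frac{20711}{4313}\right) + 45024 = \left(\frac{1001}{122} - \frac{20711}{4313}\right) + 45024 = \frac{1790571}{526186} + 45024 = \frac{23692789035}{526186}$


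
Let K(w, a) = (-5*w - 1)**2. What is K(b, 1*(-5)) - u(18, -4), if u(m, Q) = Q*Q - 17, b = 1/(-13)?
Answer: 233/169 ≈ 1.3787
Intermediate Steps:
b = -1/13 ≈ -0.076923
u(m, Q) = -17 + Q**2 (u(m, Q) = Q**2 - 17 = -17 + Q**2)
K(w, a) = (-1 - 5*w)**2
K(b, 1*(-5)) - u(18, -4) = (1 + 5*(-1/13))**2 - (-17 + (-4)**2) = (1 - 5/13)**2 - (-17 + 16) = (8/13)**2 - 1*(-1) = 64/169 + 1 = 233/169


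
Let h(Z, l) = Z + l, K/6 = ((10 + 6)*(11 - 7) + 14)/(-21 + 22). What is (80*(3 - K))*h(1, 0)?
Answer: -37200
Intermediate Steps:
K = 468 (K = 6*(((10 + 6)*(11 - 7) + 14)/(-21 + 22)) = 6*((16*4 + 14)/1) = 6*((64 + 14)*1) = 6*(78*1) = 6*78 = 468)
(80*(3 - K))*h(1, 0) = (80*(3 - 1*468))*(1 + 0) = (80*(3 - 468))*1 = (80*(-465))*1 = -37200*1 = -37200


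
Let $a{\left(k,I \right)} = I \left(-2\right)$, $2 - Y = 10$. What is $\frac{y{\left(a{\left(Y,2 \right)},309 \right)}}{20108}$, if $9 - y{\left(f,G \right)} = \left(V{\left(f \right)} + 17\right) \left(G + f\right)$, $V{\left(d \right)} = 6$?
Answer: $- \frac{3503}{10054} \approx -0.34842$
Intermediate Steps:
$Y = -8$ ($Y = 2 - 10 = -8$)
$a{\left(k,I \right)} = - 2 I$
$y{\left(f,G \right)} = 9 - 23 G - 23 f$ ($y{\left(f,G \right)} = 9 - \left(6 + 17\right) \left(G + f\right) = 9 - 23 \left(G + f\right) = 9 - \left(23 G + 23 f\right) = 9 - 23 G - 23 f$)
$\frac{y{\left(a{\left(Y,2 \right)},309 \right)}}{20108} = \frac{9 - 7107 - 23 \left(\left(-2\right) 2\right)}{20108} = \left(9 - 7107 - -92\right) \frac{1}{20108} = \left(9 - 7107 + 92\right) \frac{1}{20108} = \left(-7006\right) \frac{1}{20108} = - \frac{3503}{10054}$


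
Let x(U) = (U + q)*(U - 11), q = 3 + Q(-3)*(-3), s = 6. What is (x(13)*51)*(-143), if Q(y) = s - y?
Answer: 160446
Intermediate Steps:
Q(y) = 6 - y
q = -24 (q = 3 + (6 - 1*(-3))*(-3) = 3 + (6 + 3)*(-3) = 3 + 9*(-3) = 3 - 27 = -24)
x(U) = (-24 + U)*(-11 + U) (x(U) = (U - 24)*(U - 11) = (-24 + U)*(-11 + U))
(x(13)*51)*(-143) = ((264 + 13² - 35*13)*51)*(-143) = ((264 + 169 - 455)*51)*(-143) = -22*51*(-143) = -1122*(-143) = 160446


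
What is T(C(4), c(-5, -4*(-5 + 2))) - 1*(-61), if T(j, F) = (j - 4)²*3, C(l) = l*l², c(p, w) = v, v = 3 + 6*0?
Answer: 10861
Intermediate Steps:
v = 3 (v = 3 + 0 = 3)
c(p, w) = 3
C(l) = l³
T(j, F) = 3*(-4 + j)² (T(j, F) = (-4 + j)²*3 = 3*(-4 + j)²)
T(C(4), c(-5, -4*(-5 + 2))) - 1*(-61) = 3*(-4 + 4³)² - 1*(-61) = 3*(-4 + 64)² + 61 = 3*60² + 61 = 3*3600 + 61 = 10800 + 61 = 10861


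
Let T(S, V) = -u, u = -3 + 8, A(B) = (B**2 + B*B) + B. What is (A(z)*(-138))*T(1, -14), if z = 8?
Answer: 93840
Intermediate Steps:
A(B) = B + 2*B**2 (A(B) = (B**2 + B**2) + B = 2*B**2 + B = B + 2*B**2)
u = 5
T(S, V) = -5 (T(S, V) = -1*5 = -5)
(A(z)*(-138))*T(1, -14) = ((8*(1 + 2*8))*(-138))*(-5) = ((8*(1 + 16))*(-138))*(-5) = ((8*17)*(-138))*(-5) = (136*(-138))*(-5) = -18768*(-5) = 93840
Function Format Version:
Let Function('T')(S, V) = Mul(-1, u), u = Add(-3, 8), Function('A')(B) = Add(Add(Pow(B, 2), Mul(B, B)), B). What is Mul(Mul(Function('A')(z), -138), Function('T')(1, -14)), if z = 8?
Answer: 93840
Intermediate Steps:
Function('A')(B) = Add(B, Mul(2, Pow(B, 2))) (Function('A')(B) = Add(Add(Pow(B, 2), Pow(B, 2)), B) = Add(Mul(2, Pow(B, 2)), B) = Add(B, Mul(2, Pow(B, 2))))
u = 5
Function('T')(S, V) = -5 (Function('T')(S, V) = Mul(-1, 5) = -5)
Mul(Mul(Function('A')(z), -138), Function('T')(1, -14)) = Mul(Mul(Mul(8, Add(1, Mul(2, 8))), -138), -5) = Mul(Mul(Mul(8, Add(1, 16)), -138), -5) = Mul(Mul(Mul(8, 17), -138), -5) = Mul(Mul(136, -138), -5) = Mul(-18768, -5) = 93840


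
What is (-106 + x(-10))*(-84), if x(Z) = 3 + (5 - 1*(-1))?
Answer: 8148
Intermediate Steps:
x(Z) = 9 (x(Z) = 3 + (5 + 1) = 3 + 6 = 9)
(-106 + x(-10))*(-84) = (-106 + 9)*(-84) = -97*(-84) = 8148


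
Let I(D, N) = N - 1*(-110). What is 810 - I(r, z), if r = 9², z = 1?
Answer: 699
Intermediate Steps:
r = 81
I(D, N) = 110 + N (I(D, N) = N + 110 = 110 + N)
810 - I(r, z) = 810 - (110 + 1) = 810 - 1*111 = 810 - 111 = 699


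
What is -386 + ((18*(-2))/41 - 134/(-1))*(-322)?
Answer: -1773302/41 ≈ -43251.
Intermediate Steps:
-386 + ((18*(-2))/41 - 134/(-1))*(-322) = -386 + (-36*1/41 - 134*(-1))*(-322) = -386 + (-36/41 + 134)*(-322) = -386 + (5458/41)*(-322) = -386 - 1757476/41 = -1773302/41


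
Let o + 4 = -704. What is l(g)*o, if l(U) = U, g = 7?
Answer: -4956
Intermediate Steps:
o = -708 (o = -4 - 704 = -708)
l(g)*o = 7*(-708) = -4956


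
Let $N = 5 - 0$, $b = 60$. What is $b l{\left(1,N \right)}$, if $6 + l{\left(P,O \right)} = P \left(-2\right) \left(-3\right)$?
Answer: $0$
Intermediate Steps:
$N = 5$ ($N = 5 + 0 = 5$)
$l{\left(P,O \right)} = -6 + 6 P$ ($l{\left(P,O \right)} = -6 + P \left(-2\right) \left(-3\right) = -6 + - 2 P \left(-3\right) = -6 + 6 P$)
$b l{\left(1,N \right)} = 60 \left(-6 + 6 \cdot 1\right) = 60 \left(-6 + 6\right) = 60 \cdot 0 = 0$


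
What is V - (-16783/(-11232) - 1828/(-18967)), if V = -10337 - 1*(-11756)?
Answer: 23227779683/16387488 ≈ 1417.4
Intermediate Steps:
V = 1419 (V = -10337 + 11756 = 1419)
V - (-16783/(-11232) - 1828/(-18967)) = 1419 - (-16783/(-11232) - 1828/(-18967)) = 1419 - (-16783*(-1/11232) - 1828*(-1/18967)) = 1419 - (1291/864 + 1828/18967) = 1419 - 1*26065789/16387488 = 1419 - 26065789/16387488 = 23227779683/16387488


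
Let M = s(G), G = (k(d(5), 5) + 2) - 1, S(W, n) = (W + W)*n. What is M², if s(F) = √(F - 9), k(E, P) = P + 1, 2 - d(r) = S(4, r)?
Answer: -2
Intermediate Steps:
S(W, n) = 2*W*n (S(W, n) = (2*W)*n = 2*W*n)
d(r) = 2 - 8*r (d(r) = 2 - 2*4*r = 2 - 8*r)
k(E, P) = 1 + P
G = 7 (G = ((1 + 5) + 2) - 1 = (6 + 2) - 1 = 8 - 1 = 7)
s(F) = √(-9 + F)
M = I*√2 (M = √(-9 + 7) = √(-2) = I*√2 ≈ 1.4142*I)
M² = (I*√2)² = -2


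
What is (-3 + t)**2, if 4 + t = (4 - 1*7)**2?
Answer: 4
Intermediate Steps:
t = 5 (t = -4 + (4 - 1*7)**2 = -4 + (4 - 7)**2 = -4 + (-3)**2 = -4 + 9 = 5)
(-3 + t)**2 = (-3 + 5)**2 = 2**2 = 4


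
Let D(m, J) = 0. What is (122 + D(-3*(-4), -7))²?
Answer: 14884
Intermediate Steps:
(122 + D(-3*(-4), -7))² = (122 + 0)² = 122² = 14884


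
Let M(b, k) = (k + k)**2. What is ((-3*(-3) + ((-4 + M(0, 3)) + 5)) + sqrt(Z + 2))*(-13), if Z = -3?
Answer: -598 - 13*I ≈ -598.0 - 13.0*I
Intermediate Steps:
M(b, k) = 4*k**2 (M(b, k) = (2*k)**2 = 4*k**2)
((-3*(-3) + ((-4 + M(0, 3)) + 5)) + sqrt(Z + 2))*(-13) = ((-3*(-3) + ((-4 + 4*3**2) + 5)) + sqrt(-3 + 2))*(-13) = ((9 + ((-4 + 4*9) + 5)) + sqrt(-1))*(-13) = ((9 + ((-4 + 36) + 5)) + I)*(-13) = ((9 + (32 + 5)) + I)*(-13) = ((9 + 37) + I)*(-13) = (46 + I)*(-13) = -598 - 13*I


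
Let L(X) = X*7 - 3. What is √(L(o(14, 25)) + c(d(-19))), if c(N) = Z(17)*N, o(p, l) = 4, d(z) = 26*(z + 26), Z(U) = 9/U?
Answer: √35071/17 ≈ 11.016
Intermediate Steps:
d(z) = 676 + 26*z (d(z) = 26*(26 + z) = 676 + 26*z)
L(X) = -3 + 7*X (L(X) = 7*X - 3 = -3 + 7*X)
c(N) = 9*N/17 (c(N) = (9/17)*N = (9*(1/17))*N = 9*N/17)
√(L(o(14, 25)) + c(d(-19))) = √((-3 + 7*4) + 9*(676 + 26*(-19))/17) = √((-3 + 28) + 9*(676 - 494)/17) = √(25 + (9/17)*182) = √(25 + 1638/17) = √(2063/17) = √35071/17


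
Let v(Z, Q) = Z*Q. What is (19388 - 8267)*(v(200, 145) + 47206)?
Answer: 847486926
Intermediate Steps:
v(Z, Q) = Q*Z
(19388 - 8267)*(v(200, 145) + 47206) = (19388 - 8267)*(145*200 + 47206) = 11121*(29000 + 47206) = 11121*76206 = 847486926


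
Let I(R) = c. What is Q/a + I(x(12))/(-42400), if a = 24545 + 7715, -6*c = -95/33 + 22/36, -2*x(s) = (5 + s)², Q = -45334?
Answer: -114177123277/81248745600 ≈ -1.4053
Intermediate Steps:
x(s) = -(5 + s)²/2
c = 449/1188 (c = -(-95/33 + 22/36)/6 = -(-95*1/33 + 22*(1/36))/6 = -(-95/33 + 11/18)/6 = -⅙*(-449/198) = 449/1188 ≈ 0.37795)
I(R) = 449/1188
a = 32260
Q/a + I(x(12))/(-42400) = -45334/32260 + (449/1188)/(-42400) = -45334*1/32260 + (449/1188)*(-1/42400) = -22667/16130 - 449/50371200 = -114177123277/81248745600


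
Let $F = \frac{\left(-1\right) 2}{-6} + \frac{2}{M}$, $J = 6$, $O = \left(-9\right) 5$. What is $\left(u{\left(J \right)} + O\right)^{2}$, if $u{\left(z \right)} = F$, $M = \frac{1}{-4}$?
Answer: $\frac{24964}{9} \approx 2773.8$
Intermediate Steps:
$O = -45$
$M = - \frac{1}{4} \approx -0.25$
$F = - \frac{23}{3}$ ($F = \frac{\left(-1\right) 2}{-6} + \frac{2}{- \frac{1}{4}} = \left(-2\right) \left(- \frac{1}{6}\right) + 2 \left(-4\right) = \frac{1}{3} - 8 = - \frac{23}{3} \approx -7.6667$)
$u{\left(z \right)} = - \frac{23}{3}$
$\left(u{\left(J \right)} + O\right)^{2} = \left(- \frac{23}{3} - 45\right)^{2} = \left(- \frac{158}{3}\right)^{2} = \frac{24964}{9}$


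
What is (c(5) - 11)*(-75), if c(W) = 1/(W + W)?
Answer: 1635/2 ≈ 817.50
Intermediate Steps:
c(W) = 1/(2*W)
(c(5) - 11)*(-75) = ((½)/5 - 11)*(-75) = ((½)*(⅕) - 11)*(-75) = (⅒ - 11)*(-75) = -109/10*(-75) = 1635/2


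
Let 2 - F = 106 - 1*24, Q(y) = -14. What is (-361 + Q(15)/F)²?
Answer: 208311489/1600 ≈ 1.3019e+5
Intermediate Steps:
F = -80 (F = 2 - (106 - 1*24) = 2 - (106 - 24) = 2 - 1*82 = 2 - 82 = -80)
(-361 + Q(15)/F)² = (-361 - 14/(-80))² = (-361 - 14*(-1/80))² = (-361 + 7/40)² = (-14433/40)² = 208311489/1600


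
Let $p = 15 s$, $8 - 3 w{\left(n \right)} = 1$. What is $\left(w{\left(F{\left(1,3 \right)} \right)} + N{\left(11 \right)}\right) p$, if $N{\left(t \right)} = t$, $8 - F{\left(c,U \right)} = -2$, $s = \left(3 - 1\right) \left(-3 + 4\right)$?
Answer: $400$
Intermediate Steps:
$s = 2$ ($s = 2 \cdot 1 = 2$)
$F{\left(c,U \right)} = 10$ ($F{\left(c,U \right)} = 8 - -2 = 8 + 2 = 10$)
$w{\left(n \right)} = \frac{7}{3}$ ($w{\left(n \right)} = \frac{8}{3} - \frac{1}{3} = \frac{7}{3}$)
$p = 30$ ($p = 15 \cdot 2 = 30$)
$\left(w{\left(F{\left(1,3 \right)} \right)} + N{\left(11 \right)}\right) p = \left(\frac{7}{3} + 11\right) 30 = \frac{40}{3} \cdot 30 = 400$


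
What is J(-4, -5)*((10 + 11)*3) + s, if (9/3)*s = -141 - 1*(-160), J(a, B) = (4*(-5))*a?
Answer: 15139/3 ≈ 5046.3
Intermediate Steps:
J(a, B) = -20*a
s = 19/3 (s = (-141 - 1*(-160))/3 = (-141 + 160)/3 = (1/3)*19 = 19/3 ≈ 6.3333)
J(-4, -5)*((10 + 11)*3) + s = (-20*(-4))*((10 + 11)*3) + 19/3 = 80*(21*3) + 19/3 = 80*63 + 19/3 = 5040 + 19/3 = 15139/3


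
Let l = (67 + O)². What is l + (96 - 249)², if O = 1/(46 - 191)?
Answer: 586536021/21025 ≈ 27897.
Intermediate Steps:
O = -1/145 (O = 1/(-145) = -1/145 ≈ -0.0068966)
l = 94361796/21025 (l = (67 - 1/145)² = (9714/145)² = 94361796/21025 ≈ 4488.1)
l + (96 - 249)² = 94361796/21025 + (96 - 249)² = 94361796/21025 + (-153)² = 94361796/21025 + 23409 = 586536021/21025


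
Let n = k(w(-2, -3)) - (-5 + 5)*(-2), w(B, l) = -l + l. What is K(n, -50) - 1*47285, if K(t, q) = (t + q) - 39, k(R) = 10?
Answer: -47364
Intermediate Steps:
w(B, l) = 0
n = 10 (n = 10 - (-5 + 5)*(-2) = 10 - 0*(-2) = 10 - 1*0 = 10 + 0 = 10)
K(t, q) = -39 + q + t (K(t, q) = (q + t) - 39 = -39 + q + t)
K(n, -50) - 1*47285 = (-39 - 50 + 10) - 1*47285 = -79 - 47285 = -47364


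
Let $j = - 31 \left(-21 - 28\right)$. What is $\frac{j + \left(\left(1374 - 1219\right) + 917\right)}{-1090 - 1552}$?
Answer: $- \frac{2591}{2642} \approx -0.9807$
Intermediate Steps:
$j = 1519$ ($j = \left(-31\right) \left(-49\right) = 1519$)
$\frac{j + \left(\left(1374 - 1219\right) + 917\right)}{-1090 - 1552} = \frac{1519 + \left(\left(1374 - 1219\right) + 917\right)}{-1090 - 1552} = \frac{1519 + \left(\left(1374 - 1219\right) + 917\right)}{-2642} = \left(1519 + \left(\left(1374 - 1219\right) + 917\right)\right) \left(- \frac{1}{2642}\right) = \left(1519 + \left(155 + 917\right)\right) \left(- \frac{1}{2642}\right) = \left(1519 + 1072\right) \left(- \frac{1}{2642}\right) = 2591 \left(- \frac{1}{2642}\right) = - \frac{2591}{2642}$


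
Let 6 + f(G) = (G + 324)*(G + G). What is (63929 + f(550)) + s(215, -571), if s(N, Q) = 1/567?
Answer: 581358142/567 ≈ 1.0253e+6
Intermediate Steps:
s(N, Q) = 1/567
f(G) = -6 + 2*G*(324 + G) (f(G) = -6 + (G + 324)*(G + G) = -6 + (324 + G)*(2*G) = -6 + 2*G*(324 + G))
(63929 + f(550)) + s(215, -571) = (63929 + (-6 + 2*550**2 + 648*550)) + 1/567 = (63929 + (-6 + 2*302500 + 356400)) + 1/567 = (63929 + (-6 + 605000 + 356400)) + 1/567 = (63929 + 961394) + 1/567 = 1025323 + 1/567 = 581358142/567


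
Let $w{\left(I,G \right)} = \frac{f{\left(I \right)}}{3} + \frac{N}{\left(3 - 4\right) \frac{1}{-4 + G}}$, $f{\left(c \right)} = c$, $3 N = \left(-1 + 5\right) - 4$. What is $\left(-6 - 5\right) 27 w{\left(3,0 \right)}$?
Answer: $-297$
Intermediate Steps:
$N = 0$ ($N = \frac{\left(-1 + 5\right) - 4}{3} = \frac{4 - 4}{3} = \frac{1}{3} \cdot 0 = 0$)
$w{\left(I,G \right)} = \frac{I}{3}$ ($w{\left(I,G \right)} = \frac{I}{3} + \frac{0}{\left(3 - 4\right) \frac{1}{-4 + G}} = I \frac{1}{3} + \frac{0}{\left(-1\right) \frac{1}{-4 + G}} = \frac{I}{3} + 0 \left(4 - G\right) = \frac{I}{3} + 0 = \frac{I}{3}$)
$\left(-6 - 5\right) 27 w{\left(3,0 \right)} = \left(-6 - 5\right) 27 \cdot \frac{1}{3} \cdot 3 = \left(-6 - 5\right) 27 \cdot 1 = \left(-11\right) 27 \cdot 1 = \left(-297\right) 1 = -297$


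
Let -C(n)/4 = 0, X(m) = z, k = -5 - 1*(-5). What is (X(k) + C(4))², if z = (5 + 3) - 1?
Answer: 49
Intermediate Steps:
k = 0 (k = -5 + 5 = 0)
z = 7 (z = 8 - 1 = 7)
X(m) = 7
C(n) = 0 (C(n) = -4*0 = 0)
(X(k) + C(4))² = (7 + 0)² = 7² = 49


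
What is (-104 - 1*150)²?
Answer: 64516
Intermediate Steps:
(-104 - 1*150)² = (-104 - 150)² = (-254)² = 64516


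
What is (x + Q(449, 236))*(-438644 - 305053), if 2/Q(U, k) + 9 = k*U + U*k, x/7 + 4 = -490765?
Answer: 541428468953617575/211919 ≈ 2.5549e+12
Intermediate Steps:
x = -3435383 (x = -28 + 7*(-490765) = -28 - 3435355 = -3435383)
Q(U, k) = 2/(-9 + 2*U*k) (Q(U, k) = 2/(-9 + (k*U + U*k)) = 2/(-9 + (U*k + U*k)) = 2/(-9 + 2*U*k))
(x + Q(449, 236))*(-438644 - 305053) = (-3435383 + 2/(-9 + 2*449*236))*(-438644 - 305053) = (-3435383 + 2/(-9 + 211928))*(-743697) = (-3435383 + 2/211919)*(-743697) = -728022929975/211919*(-743697) = 541428468953617575/211919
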